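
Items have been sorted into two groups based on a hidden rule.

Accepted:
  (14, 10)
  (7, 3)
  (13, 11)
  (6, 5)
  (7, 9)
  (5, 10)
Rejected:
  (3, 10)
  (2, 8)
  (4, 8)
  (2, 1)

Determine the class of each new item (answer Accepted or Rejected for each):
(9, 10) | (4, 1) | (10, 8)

Every 'Accepted' example satisfies: first ≥ 5. None of the 'Rejected' examples do.

Accepted, Rejected, Accepted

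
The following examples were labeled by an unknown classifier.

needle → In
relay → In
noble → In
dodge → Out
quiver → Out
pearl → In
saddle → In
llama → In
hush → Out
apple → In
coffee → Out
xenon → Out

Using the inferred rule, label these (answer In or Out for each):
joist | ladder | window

Rule: contains 'l'. This holds for each 'In' example and fails for each 'Out' one.
joist — no 'l', hence Out. ladder — has 'l', hence In. window — no 'l', hence Out.

Out, In, Out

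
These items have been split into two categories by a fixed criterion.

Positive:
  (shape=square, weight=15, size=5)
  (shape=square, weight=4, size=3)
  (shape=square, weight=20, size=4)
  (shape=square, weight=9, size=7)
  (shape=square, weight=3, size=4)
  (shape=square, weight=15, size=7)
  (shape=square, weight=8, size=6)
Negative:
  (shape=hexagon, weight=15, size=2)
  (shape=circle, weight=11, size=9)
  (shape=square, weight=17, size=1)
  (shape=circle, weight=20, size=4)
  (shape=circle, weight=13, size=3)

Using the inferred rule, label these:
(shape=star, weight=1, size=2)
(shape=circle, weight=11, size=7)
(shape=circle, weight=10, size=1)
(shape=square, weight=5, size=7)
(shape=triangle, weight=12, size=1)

The simplest hypothesis consistent with all the labels is: shape is square AND size ≥ 2.
Negative: (shape=star, weight=1, size=2), since shape is star, size = 2. Negative: (shape=circle, weight=11, size=7), since shape is circle, size = 7. Negative: (shape=circle, weight=10, size=1), since shape is circle, size = 1. Positive: (shape=square, weight=5, size=7), since shape is square, size = 7. Negative: (shape=triangle, weight=12, size=1), since shape is triangle, size = 1.

Negative, Negative, Negative, Positive, Negative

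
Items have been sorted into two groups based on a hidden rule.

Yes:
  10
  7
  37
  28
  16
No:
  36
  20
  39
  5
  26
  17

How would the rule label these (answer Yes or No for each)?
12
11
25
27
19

No, No, Yes, No, Yes

The pattern is that an item is 'Yes' exactly when: ≡ 1 (mod 3).
12: No (12 mod 3 = 0).
11: No (11 mod 3 = 2).
25: Yes (25 mod 3 = 1).
27: No (27 mod 3 = 0).
19: Yes (19 mod 3 = 1).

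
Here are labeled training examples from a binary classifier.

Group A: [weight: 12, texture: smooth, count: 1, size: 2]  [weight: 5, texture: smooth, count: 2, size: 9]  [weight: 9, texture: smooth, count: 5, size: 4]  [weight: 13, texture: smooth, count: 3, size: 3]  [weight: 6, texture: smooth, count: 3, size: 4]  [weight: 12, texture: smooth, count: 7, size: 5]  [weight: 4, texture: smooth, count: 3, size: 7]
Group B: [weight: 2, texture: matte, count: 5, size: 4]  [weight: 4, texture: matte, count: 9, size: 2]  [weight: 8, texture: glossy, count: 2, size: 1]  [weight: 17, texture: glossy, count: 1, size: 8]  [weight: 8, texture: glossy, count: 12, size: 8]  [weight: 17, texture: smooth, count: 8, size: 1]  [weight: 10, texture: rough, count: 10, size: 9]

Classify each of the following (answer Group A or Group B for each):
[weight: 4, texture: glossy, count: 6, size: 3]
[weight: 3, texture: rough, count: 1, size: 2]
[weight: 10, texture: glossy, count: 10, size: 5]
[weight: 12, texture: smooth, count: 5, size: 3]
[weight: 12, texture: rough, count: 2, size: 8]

Group B, Group B, Group B, Group A, Group B

All 'Group A' examples share one property — texture is smooth AND size ≥ 2 — and every 'Group B' example lacks it.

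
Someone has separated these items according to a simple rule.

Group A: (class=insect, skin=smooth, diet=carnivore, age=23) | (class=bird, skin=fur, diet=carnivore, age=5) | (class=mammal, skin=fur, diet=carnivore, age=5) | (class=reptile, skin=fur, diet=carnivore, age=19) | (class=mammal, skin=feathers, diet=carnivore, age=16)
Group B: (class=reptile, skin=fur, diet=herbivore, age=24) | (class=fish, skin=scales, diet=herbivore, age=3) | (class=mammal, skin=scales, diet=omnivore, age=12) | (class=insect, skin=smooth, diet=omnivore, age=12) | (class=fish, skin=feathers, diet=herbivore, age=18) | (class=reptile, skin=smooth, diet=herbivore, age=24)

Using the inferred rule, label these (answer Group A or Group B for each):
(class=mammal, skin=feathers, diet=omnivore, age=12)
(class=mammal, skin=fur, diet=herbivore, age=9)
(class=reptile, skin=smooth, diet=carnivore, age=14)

Group B, Group B, Group A

The rule appears to be: diet is carnivore.
(class=mammal, skin=feathers, diet=omnivore, age=12) — diet is omnivore, hence Group B.
(class=mammal, skin=fur, diet=herbivore, age=9) — diet is herbivore, hence Group B.
(class=reptile, skin=smooth, diet=carnivore, age=14) — diet is carnivore, hence Group A.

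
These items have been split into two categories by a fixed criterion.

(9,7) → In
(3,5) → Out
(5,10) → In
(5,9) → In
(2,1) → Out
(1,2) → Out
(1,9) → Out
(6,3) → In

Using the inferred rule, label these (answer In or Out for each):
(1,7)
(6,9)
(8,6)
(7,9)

The common property of the 'In' items is: first ≥ 5. No 'Out' item has it.

Out, In, In, In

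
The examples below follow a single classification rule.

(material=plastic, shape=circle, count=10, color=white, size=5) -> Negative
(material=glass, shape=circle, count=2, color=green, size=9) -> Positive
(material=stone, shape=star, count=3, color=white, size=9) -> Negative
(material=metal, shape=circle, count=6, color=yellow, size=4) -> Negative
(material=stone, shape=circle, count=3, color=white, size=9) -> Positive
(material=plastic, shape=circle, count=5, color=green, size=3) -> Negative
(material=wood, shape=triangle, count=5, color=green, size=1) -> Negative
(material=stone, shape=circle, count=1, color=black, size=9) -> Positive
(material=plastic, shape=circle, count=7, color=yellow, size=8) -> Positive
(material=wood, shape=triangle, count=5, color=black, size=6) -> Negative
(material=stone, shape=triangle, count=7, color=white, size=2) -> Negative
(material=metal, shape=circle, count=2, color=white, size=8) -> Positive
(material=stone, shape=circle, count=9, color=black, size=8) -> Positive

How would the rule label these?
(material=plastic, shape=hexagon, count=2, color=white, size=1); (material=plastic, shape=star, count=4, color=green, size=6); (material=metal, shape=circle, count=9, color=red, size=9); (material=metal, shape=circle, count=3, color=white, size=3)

Negative, Negative, Positive, Negative

One predicate separates the groups cleanly: shape is circle AND size ≥ 6.
(material=plastic, shape=hexagon, count=2, color=white, size=1): Negative (shape is hexagon, size = 1). (material=plastic, shape=star, count=4, color=green, size=6): Negative (shape is star, size = 6). (material=metal, shape=circle, count=9, color=red, size=9): Positive (shape is circle, size = 9). (material=metal, shape=circle, count=3, color=white, size=3): Negative (shape is circle, size = 3).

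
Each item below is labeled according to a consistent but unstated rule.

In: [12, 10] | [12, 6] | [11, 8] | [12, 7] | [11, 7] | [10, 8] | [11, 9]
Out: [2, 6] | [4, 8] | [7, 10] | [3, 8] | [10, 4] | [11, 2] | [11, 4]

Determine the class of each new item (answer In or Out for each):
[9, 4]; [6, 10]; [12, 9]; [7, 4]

Out, Out, In, Out

A rule that fits every label: sum ≥ 18 — true of each 'In' example, false of each 'Out' one.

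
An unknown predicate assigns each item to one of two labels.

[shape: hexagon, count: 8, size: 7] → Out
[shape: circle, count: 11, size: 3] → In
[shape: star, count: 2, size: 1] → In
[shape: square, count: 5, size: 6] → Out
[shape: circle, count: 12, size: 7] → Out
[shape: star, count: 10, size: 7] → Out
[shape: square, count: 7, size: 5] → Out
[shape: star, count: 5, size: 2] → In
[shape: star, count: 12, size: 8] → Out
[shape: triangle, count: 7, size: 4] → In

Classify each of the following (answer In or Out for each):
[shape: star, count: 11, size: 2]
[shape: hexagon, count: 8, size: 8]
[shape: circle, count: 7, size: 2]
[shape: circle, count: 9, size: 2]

In, Out, In, In

The pattern is that an item is 'In' exactly when: size ≤ 4.
[shape: star, count: 11, size: 2]: In (size = 2). [shape: hexagon, count: 8, size: 8]: Out (size = 8). [shape: circle, count: 7, size: 2]: In (size = 2). [shape: circle, count: 9, size: 2]: In (size = 2).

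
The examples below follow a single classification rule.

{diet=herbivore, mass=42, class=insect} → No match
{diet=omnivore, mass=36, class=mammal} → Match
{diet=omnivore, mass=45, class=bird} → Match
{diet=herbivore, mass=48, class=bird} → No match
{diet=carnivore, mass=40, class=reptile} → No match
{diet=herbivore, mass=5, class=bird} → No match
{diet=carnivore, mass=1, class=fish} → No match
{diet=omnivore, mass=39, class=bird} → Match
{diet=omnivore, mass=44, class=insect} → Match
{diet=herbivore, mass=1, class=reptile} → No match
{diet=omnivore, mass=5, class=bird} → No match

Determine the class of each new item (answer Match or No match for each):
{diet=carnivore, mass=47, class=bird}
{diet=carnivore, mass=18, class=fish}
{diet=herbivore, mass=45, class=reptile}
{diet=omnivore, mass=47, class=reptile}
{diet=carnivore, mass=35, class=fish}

The pattern is that an item is 'Match' exactly when: diet is omnivore AND mass ≥ 36.
{diet=carnivore, mass=47, class=bird}: No match (diet is carnivore, mass = 47).
{diet=carnivore, mass=18, class=fish}: No match (diet is carnivore, mass = 18).
{diet=herbivore, mass=45, class=reptile}: No match (diet is herbivore, mass = 45).
{diet=omnivore, mass=47, class=reptile}: Match (diet is omnivore, mass = 47).
{diet=carnivore, mass=35, class=fish}: No match (diet is carnivore, mass = 35).

No match, No match, No match, Match, No match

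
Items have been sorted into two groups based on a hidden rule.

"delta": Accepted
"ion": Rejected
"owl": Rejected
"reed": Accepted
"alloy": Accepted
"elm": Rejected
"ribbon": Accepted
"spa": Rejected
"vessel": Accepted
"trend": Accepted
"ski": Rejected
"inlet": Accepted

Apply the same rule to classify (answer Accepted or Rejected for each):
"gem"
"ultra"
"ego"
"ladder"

Rule: length ≥ 4. This holds for each 'Accepted' example and fails for each 'Rejected' one.

Rejected, Accepted, Rejected, Accepted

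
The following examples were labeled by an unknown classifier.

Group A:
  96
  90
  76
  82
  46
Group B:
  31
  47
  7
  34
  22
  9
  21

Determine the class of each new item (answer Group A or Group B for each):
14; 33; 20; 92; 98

The rule appears to be: even AND at least 46.
14: Group B (14 is even, 14 < 46). 33: Group B (33 is odd, 33 < 46). 20: Group B (20 is even, 20 < 46). 92: Group A (92 is even, 92 ≥ 46). 98: Group A (98 is even, 98 ≥ 46).

Group B, Group B, Group B, Group A, Group A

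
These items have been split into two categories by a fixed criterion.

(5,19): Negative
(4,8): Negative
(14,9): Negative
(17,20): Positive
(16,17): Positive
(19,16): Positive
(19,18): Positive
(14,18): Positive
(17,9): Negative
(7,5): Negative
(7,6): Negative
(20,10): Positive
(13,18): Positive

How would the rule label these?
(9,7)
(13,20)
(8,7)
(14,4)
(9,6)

Rule: sum ≥ 30. This holds for each 'Positive' example and fails for each 'Negative' one.
(9,7): 9+7 = 16, doesn't qualify → Negative. (13,20): 13+20 = 33, checks out → Positive. (8,7): 8+7 = 15, doesn't qualify → Negative. (14,4): 14+4 = 18, doesn't qualify → Negative. (9,6): 9+6 = 15, doesn't qualify → Negative.

Negative, Positive, Negative, Negative, Negative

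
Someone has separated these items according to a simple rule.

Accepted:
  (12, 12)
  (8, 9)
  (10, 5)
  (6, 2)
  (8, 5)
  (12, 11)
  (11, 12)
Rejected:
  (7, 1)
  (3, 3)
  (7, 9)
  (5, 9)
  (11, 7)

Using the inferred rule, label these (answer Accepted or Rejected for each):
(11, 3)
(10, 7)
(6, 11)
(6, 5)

Rejected, Accepted, Accepted, Accepted

Comparing the two groups points to one rule — product is even.
(11, 3): Rejected (11·3 = 33). (10, 7): Accepted (10·7 = 70). (6, 11): Accepted (6·11 = 66). (6, 5): Accepted (6·5 = 30).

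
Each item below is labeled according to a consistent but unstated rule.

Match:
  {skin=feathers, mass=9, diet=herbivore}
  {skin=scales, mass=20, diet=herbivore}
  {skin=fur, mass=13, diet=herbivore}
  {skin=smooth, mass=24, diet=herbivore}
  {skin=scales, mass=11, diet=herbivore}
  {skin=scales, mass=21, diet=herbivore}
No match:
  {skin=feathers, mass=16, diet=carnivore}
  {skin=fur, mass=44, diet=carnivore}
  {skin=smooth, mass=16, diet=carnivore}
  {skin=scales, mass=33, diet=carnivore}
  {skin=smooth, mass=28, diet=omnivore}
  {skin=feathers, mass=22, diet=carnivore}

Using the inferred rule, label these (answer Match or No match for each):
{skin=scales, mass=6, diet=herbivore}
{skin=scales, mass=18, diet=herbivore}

Match, Match

The common property of the 'Match' items is: diet is herbivore. No 'No match' item has it.
{skin=scales, mass=6, diet=herbivore} — diet is herbivore, hence Match.
{skin=scales, mass=18, diet=herbivore} — diet is herbivore, hence Match.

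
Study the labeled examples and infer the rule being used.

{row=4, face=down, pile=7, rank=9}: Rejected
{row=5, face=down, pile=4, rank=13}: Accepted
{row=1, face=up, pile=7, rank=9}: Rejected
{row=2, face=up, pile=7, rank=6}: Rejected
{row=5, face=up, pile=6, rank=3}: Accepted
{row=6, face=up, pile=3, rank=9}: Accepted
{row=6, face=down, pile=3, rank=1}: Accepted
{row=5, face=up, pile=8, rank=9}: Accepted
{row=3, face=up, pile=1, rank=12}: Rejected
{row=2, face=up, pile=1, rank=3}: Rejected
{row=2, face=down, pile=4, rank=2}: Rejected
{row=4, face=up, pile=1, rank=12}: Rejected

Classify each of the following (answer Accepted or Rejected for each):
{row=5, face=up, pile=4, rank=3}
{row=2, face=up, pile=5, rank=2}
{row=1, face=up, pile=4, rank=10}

Accepted, Rejected, Rejected

The distinguishing property — row ≥ 5 — holds for all the 'Accepted' cases and none of the 'Rejected' cases.
{row=5, face=up, pile=4, rank=3}: row = 5, has this property → Accepted. {row=2, face=up, pile=5, rank=2}: row = 2, does not pass → Rejected. {row=1, face=up, pile=4, rank=10}: row = 1, does not pass → Rejected.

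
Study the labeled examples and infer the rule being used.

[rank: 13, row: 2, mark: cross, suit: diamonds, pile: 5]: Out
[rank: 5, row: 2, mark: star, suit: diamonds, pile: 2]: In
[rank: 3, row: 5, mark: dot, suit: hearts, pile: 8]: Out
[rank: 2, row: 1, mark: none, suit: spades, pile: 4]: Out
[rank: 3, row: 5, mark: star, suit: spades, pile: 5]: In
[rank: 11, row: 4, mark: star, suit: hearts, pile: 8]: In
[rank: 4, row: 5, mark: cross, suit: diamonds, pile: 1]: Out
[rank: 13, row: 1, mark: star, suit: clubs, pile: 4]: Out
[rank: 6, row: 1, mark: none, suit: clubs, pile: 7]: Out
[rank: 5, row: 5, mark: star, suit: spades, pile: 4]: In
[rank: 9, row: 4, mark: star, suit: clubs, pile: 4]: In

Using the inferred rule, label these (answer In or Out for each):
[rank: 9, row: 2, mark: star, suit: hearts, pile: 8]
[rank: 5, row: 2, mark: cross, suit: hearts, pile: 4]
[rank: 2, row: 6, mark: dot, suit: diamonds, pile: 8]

The simplest hypothesis consistent with all the labels is: mark is star AND row ≥ 2.
[rank: 9, row: 2, mark: star, suit: hearts, pile: 8] → mark is star, row = 2 → In.
[rank: 5, row: 2, mark: cross, suit: hearts, pile: 4] → mark is cross, row = 2 → Out.
[rank: 2, row: 6, mark: dot, suit: diamonds, pile: 8] → mark is dot, row = 6 → Out.

In, Out, Out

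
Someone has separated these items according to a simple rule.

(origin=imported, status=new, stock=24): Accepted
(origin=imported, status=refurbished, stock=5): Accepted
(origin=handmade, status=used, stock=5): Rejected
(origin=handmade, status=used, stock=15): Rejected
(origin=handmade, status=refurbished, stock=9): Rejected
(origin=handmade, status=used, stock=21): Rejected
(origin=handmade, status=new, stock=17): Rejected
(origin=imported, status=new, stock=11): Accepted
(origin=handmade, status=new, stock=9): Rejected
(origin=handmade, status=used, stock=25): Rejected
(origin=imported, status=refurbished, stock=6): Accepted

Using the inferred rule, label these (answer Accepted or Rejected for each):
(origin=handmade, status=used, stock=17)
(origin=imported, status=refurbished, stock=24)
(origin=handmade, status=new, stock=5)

All 'Accepted' examples share one property — origin is imported — and every 'Rejected' example lacks it.
Rejected: (origin=handmade, status=used, stock=17), since origin is handmade. Accepted: (origin=imported, status=refurbished, stock=24), since origin is imported. Rejected: (origin=handmade, status=new, stock=5), since origin is handmade.

Rejected, Accepted, Rejected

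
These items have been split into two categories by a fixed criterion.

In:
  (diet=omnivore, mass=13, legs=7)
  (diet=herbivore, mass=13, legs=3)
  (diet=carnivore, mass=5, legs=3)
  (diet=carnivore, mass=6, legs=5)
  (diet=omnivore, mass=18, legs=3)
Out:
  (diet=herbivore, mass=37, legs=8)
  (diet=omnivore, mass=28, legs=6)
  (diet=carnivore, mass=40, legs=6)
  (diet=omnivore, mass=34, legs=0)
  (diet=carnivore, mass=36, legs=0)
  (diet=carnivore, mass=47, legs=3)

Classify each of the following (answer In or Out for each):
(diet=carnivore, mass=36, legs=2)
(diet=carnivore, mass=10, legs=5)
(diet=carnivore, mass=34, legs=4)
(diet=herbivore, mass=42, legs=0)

'In' ⟺ mass ≤ 18.
(diet=carnivore, mass=36, legs=2) — mass = 36, hence Out. (diet=carnivore, mass=10, legs=5) — mass = 10, hence In. (diet=carnivore, mass=34, legs=4) — mass = 34, hence Out. (diet=herbivore, mass=42, legs=0) — mass = 42, hence Out.

Out, In, Out, Out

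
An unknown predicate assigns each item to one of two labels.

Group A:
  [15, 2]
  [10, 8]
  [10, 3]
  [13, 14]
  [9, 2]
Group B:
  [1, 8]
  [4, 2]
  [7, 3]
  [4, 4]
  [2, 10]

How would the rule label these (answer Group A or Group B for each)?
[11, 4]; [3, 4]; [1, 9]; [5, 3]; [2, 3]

Group A, Group B, Group B, Group B, Group B

The pattern is that an item is 'Group A' exactly when: first ≥ 8.
[11, 4] — first 11, hence Group A.
[3, 4] — first 3, hence Group B.
[1, 9] — first 1, hence Group B.
[5, 3] — first 5, hence Group B.
[2, 3] — first 2, hence Group B.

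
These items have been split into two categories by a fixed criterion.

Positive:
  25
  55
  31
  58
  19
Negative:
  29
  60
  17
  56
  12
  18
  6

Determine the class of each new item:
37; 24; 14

Every 'Positive' example satisfies: ≡ 1 (mod 3). None of the 'Negative' examples do.
37: Positive (37 mod 3 = 1).
24: Negative (24 mod 3 = 0).
14: Negative (14 mod 3 = 2).

Positive, Negative, Negative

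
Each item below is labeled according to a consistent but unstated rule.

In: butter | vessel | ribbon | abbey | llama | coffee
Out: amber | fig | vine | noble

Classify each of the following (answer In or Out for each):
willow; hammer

Every 'In' example satisfies: has a double letter. None of the 'Out' examples do.
willow: In ('ll' doubled). hammer: In ('mm' doubled).

In, In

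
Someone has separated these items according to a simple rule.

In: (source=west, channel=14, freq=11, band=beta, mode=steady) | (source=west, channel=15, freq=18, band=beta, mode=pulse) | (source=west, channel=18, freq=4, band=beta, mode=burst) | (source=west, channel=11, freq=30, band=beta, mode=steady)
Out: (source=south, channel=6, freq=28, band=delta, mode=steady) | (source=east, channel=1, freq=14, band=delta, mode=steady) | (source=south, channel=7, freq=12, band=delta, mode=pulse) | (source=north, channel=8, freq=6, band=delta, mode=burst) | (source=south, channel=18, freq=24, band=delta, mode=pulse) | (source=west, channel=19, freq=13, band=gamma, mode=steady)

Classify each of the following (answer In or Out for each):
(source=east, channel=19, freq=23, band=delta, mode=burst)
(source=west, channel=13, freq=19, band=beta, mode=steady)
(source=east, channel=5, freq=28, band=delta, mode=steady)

Out, In, Out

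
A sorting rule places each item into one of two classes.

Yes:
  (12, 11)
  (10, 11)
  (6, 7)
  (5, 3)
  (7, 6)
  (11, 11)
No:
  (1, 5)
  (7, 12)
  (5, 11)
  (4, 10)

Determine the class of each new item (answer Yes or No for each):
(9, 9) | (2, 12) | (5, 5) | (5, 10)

Yes, No, Yes, No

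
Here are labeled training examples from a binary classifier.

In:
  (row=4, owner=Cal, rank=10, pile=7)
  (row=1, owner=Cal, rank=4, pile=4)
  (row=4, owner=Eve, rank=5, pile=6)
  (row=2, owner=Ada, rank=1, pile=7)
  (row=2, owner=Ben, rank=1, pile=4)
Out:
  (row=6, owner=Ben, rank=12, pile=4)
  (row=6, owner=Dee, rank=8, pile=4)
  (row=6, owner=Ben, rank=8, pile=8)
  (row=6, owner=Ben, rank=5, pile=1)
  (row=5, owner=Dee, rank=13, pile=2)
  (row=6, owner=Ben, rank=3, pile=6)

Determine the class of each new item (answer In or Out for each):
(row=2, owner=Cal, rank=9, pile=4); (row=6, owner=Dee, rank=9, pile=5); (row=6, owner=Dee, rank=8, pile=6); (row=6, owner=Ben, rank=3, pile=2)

In, Out, Out, Out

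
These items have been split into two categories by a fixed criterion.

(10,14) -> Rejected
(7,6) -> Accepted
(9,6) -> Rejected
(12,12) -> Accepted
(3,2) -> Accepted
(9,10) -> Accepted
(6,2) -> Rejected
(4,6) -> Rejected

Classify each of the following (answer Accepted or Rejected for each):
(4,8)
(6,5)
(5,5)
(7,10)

Rejected, Accepted, Accepted, Rejected

The classifier is using: |first − second| ≤ 1.
(4,8) → |4−8| = 4 → Rejected.
(6,5) → |6−5| = 1 → Accepted.
(5,5) → |5−5| = 0 → Accepted.
(7,10) → |7−10| = 3 → Rejected.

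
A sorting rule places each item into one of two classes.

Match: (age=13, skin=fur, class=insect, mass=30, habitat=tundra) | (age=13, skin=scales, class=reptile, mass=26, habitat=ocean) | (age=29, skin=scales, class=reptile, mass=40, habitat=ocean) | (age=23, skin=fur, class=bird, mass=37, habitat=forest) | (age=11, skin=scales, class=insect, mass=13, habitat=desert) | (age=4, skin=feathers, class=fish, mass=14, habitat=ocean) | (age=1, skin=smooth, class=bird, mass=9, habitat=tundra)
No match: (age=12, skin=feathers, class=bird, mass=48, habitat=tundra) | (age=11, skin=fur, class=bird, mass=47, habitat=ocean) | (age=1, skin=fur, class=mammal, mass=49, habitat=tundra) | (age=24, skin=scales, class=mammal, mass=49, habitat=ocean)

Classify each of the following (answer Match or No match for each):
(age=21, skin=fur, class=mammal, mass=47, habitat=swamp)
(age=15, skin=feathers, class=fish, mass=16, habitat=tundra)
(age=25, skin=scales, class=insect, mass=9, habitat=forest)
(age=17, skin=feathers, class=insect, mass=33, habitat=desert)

No match, Match, Match, Match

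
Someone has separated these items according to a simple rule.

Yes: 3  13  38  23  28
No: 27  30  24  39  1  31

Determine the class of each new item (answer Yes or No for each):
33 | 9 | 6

A rule that fits every label: ≡ 3 (mod 5) — true of each 'Yes' example, false of each 'No' one.
33: Yes (33 mod 5 = 3). 9: No (9 mod 5 = 4). 6: No (6 mod 5 = 1).

Yes, No, No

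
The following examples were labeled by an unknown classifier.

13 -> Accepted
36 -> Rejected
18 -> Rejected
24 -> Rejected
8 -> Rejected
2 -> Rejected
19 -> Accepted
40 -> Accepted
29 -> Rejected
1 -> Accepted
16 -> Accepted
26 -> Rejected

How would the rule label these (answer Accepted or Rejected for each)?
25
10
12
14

Accepted, Accepted, Rejected, Rejected

The classifier is using: ≡ 1 (mod 3).
Accepted: 25, since 25 mod 3 = 1. Accepted: 10, since 10 mod 3 = 1. Rejected: 12, since 12 mod 3 = 0. Rejected: 14, since 14 mod 3 = 2.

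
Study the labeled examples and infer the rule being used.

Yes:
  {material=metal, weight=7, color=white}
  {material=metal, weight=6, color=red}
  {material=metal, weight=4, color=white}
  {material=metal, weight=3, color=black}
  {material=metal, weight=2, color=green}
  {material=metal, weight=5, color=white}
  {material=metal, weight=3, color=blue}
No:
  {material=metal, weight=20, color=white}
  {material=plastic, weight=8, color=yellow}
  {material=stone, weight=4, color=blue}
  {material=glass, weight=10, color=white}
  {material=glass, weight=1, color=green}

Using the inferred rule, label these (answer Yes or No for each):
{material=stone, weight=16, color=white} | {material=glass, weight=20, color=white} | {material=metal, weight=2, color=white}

No, No, Yes

The common property of the 'Yes' items is: material is metal AND weight ≤ 7. No 'No' item has it.
{material=stone, weight=16, color=white}: material is stone, weight = 16 — does not satisfy this, so No. {material=glass, weight=20, color=white}: material is glass, weight = 20 — does not satisfy this, so No. {material=metal, weight=2, color=white}: material is metal, weight = 2 — passes, so Yes.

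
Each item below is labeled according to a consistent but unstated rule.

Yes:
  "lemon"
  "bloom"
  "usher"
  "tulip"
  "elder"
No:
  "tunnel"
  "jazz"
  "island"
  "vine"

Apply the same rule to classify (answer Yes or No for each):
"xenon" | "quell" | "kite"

Yes, Yes, No

The rule appears to be: odd length.
"xenon" → length 5 → Yes. "quell" → length 5 → Yes. "kite" → length 4 → No.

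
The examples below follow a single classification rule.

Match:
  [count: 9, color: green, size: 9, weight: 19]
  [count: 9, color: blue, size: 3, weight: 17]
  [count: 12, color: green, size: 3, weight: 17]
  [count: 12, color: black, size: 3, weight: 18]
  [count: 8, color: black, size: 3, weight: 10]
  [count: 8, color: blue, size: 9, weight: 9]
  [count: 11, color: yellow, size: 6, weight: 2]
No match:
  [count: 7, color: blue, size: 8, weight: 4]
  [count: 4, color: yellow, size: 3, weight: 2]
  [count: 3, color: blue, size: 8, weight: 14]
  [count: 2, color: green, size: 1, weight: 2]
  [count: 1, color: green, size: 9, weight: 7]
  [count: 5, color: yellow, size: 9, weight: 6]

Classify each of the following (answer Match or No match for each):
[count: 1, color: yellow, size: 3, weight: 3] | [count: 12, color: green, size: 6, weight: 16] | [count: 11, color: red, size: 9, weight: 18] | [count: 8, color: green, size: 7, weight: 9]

One predicate separates the groups cleanly: count ≥ 8.
[count: 1, color: yellow, size: 3, weight: 3]: No match (count = 1).
[count: 12, color: green, size: 6, weight: 16]: Match (count = 12).
[count: 11, color: red, size: 9, weight: 18]: Match (count = 11).
[count: 8, color: green, size: 7, weight: 9]: Match (count = 8).

No match, Match, Match, Match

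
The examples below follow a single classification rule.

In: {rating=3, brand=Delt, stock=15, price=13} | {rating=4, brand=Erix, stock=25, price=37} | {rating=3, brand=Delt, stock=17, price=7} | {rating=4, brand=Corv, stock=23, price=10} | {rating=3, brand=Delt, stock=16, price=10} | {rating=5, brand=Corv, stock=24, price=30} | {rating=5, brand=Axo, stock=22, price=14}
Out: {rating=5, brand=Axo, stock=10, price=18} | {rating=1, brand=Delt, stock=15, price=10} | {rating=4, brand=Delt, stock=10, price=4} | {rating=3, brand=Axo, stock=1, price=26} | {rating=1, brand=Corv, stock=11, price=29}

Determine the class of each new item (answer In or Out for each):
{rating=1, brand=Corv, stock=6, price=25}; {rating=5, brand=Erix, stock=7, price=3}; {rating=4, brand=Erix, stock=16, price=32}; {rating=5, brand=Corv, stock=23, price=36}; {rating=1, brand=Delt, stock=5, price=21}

Out, Out, In, In, Out

The pattern is that an item is 'In' exactly when: stock ≥ 11 AND rating ≥ 3.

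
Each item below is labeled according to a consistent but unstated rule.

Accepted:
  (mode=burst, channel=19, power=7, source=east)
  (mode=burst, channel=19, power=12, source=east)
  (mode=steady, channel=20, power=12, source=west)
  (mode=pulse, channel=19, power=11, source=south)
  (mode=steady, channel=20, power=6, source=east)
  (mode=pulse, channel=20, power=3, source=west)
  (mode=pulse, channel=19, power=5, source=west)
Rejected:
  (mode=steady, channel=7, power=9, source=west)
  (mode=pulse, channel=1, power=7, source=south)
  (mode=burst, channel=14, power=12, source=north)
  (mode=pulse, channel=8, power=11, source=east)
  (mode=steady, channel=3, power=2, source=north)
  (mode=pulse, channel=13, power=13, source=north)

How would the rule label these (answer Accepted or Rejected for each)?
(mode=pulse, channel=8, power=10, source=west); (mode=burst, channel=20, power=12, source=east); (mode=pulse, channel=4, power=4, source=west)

Rejected, Accepted, Rejected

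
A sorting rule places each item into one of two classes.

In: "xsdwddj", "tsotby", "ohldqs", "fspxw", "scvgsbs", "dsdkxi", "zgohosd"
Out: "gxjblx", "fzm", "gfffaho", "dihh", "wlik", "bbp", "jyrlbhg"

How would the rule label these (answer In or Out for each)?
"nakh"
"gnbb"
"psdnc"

Out, Out, In

The pattern is that an item is 'In' exactly when: contains 's'.
"nakh" — no 's', hence Out. "gnbb" — no 's', hence Out. "psdnc" — has 's', hence In.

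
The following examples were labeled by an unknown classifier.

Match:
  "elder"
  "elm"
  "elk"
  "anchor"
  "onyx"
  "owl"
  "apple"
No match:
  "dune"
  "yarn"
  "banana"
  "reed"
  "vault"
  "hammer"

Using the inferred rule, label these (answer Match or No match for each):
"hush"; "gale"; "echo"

A rule that fits every label: starts with a vowel — true of each 'Match' example, false of each 'No match' one.
"hush": starts with 'h' — does not satisfy this, so No match.
"gale": starts with 'g' — does not satisfy this, so No match.
"echo": starts with 'e' — checks out, so Match.

No match, No match, Match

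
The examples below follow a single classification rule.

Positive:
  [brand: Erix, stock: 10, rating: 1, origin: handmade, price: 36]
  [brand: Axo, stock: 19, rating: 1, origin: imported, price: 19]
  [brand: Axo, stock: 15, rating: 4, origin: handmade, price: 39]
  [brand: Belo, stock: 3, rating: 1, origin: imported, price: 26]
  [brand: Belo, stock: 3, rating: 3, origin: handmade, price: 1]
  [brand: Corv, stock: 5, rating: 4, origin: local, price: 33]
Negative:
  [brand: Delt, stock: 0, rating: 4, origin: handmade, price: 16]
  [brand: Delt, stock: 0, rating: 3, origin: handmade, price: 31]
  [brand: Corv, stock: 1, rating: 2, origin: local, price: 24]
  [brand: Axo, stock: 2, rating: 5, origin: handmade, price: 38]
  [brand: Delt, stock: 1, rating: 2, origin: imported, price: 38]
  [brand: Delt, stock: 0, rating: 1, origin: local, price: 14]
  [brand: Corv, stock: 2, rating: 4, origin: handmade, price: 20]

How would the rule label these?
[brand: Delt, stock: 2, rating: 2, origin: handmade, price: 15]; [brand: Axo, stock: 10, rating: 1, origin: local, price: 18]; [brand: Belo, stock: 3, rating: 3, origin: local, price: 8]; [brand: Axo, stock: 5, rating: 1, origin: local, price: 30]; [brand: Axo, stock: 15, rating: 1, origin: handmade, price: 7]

The pattern is that an item is 'Positive' exactly when: stock ≥ 3.

Negative, Positive, Positive, Positive, Positive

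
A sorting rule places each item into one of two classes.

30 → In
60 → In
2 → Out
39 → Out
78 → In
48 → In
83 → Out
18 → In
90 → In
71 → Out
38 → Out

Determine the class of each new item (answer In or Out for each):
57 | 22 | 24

Out, Out, In

The common property of the 'In' items is: multiple of 6. No 'Out' item has it.
57: 57 = 6·9 + 3, doesn't qualify → Out.
22: 22 = 6·3 + 4, doesn't qualify → Out.
24: 24 = 6·4, checks out → In.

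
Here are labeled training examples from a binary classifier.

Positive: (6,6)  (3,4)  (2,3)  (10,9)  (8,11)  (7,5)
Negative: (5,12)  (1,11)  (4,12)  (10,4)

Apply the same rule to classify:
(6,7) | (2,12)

Positive, Negative

The simplest hypothesis consistent with all the labels is: |first − second| ≤ 3.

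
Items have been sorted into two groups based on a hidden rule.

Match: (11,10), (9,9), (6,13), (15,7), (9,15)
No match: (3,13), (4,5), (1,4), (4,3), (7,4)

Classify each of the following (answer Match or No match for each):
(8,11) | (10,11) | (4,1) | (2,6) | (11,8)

The rule appears to be: sum ≥ 18.

Match, Match, No match, No match, Match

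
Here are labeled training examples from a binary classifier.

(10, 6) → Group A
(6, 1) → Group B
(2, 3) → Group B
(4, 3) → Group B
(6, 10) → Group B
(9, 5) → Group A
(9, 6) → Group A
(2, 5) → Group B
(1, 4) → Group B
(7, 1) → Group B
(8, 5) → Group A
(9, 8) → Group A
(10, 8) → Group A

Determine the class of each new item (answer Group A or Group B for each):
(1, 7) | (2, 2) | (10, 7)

Group B, Group B, Group A

The rule appears to be: first ≥ 8.
(1, 7): first 1 — doesn't match, so Group B. (2, 2): first 2 — doesn't match, so Group B. (10, 7): first 10 — matches, so Group A.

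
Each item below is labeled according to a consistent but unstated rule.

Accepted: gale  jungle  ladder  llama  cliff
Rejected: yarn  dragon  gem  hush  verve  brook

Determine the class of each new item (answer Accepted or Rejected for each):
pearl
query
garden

The simplest hypothesis consistent with all the labels is: contains 'l'.
pearl — has 'l', hence Accepted.
query — no 'l', hence Rejected.
garden — no 'l', hence Rejected.

Accepted, Rejected, Rejected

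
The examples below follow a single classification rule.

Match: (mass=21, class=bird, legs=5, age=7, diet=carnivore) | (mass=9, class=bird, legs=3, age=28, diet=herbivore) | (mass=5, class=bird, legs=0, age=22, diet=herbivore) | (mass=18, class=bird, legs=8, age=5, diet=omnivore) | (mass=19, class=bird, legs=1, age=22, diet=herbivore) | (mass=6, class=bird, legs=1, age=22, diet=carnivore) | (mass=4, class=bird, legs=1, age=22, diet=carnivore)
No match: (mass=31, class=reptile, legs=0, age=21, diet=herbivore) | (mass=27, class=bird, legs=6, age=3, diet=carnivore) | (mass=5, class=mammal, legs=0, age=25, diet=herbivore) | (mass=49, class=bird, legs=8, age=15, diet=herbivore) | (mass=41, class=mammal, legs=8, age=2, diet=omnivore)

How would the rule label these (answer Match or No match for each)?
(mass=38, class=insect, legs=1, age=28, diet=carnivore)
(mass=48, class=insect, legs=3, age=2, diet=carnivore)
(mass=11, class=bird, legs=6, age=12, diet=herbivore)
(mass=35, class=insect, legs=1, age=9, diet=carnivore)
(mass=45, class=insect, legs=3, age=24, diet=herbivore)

No match, No match, Match, No match, No match

The pattern is that an item is 'Match' exactly when: class is bird AND mass ≤ 21.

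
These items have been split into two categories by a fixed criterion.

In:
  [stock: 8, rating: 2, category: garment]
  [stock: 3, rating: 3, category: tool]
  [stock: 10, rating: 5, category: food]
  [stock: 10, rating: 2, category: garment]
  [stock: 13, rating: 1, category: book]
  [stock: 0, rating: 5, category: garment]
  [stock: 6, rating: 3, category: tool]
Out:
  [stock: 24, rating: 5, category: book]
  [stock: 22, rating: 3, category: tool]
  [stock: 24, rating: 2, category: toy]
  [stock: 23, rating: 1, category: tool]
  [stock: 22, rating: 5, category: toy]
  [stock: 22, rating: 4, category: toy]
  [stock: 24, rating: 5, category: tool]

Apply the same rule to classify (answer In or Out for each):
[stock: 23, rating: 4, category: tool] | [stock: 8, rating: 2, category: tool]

A rule that fits every label: stock ≤ 13 — true of each 'In' example, false of each 'Out' one.
[stock: 23, rating: 4, category: tool]: stock = 23, does not satisfy this → Out. [stock: 8, rating: 2, category: tool]: stock = 8, meets the rule → In.

Out, In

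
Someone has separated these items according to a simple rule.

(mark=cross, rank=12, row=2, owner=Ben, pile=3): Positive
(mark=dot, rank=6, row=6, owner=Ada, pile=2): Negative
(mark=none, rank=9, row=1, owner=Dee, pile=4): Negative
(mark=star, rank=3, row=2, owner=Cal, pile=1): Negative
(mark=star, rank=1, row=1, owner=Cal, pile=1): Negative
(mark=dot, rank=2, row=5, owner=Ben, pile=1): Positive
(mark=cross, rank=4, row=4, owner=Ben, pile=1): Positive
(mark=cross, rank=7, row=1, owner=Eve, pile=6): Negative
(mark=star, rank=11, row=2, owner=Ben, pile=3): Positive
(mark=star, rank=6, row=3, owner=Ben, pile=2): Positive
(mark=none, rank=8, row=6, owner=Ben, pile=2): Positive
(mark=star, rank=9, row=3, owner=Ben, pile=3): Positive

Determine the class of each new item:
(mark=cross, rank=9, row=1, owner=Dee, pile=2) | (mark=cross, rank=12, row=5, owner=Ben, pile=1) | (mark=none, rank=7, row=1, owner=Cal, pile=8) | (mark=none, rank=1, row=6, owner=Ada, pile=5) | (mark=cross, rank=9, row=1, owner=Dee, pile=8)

Every 'Positive' example satisfies: owner is Ben. None of the 'Negative' examples do.

Negative, Positive, Negative, Negative, Negative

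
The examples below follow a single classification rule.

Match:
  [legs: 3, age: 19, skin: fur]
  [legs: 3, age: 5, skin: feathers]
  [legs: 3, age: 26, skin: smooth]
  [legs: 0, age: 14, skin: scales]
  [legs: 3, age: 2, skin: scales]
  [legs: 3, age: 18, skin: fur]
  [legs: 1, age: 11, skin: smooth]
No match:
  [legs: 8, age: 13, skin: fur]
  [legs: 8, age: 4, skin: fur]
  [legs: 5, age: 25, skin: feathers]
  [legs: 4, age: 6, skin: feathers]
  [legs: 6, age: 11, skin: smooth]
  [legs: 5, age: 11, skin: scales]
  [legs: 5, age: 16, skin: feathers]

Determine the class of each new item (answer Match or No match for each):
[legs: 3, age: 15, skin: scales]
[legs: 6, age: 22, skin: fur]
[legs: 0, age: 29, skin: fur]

Match, No match, Match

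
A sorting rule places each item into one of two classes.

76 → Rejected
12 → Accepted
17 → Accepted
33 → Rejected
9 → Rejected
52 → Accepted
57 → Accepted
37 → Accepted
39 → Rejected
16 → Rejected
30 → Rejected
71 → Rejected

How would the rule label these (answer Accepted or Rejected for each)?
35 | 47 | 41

Rejected, Accepted, Rejected

The distinguishing property — ≡ 2 (mod 5) — holds for all the 'Accepted' cases and none of the 'Rejected' cases.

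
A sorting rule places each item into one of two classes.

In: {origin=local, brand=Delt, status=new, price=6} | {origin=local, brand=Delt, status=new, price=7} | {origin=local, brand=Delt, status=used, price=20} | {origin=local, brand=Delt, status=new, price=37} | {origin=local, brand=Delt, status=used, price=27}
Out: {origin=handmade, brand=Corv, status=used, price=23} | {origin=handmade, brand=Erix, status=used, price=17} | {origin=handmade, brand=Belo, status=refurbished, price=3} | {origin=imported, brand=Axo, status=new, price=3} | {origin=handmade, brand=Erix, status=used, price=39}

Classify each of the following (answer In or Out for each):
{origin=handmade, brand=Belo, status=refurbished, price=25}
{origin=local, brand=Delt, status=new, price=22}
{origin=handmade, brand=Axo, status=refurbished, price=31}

Out, In, Out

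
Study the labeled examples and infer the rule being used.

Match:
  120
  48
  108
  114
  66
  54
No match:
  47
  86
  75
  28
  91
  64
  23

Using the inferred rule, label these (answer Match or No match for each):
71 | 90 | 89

No match, Match, No match

The rule appears to be: multiple of 6.
71: 71 = 6·11 + 5 — doesn't match, so No match. 90: 90 = 6·15 — satisfies this, so Match. 89: 89 = 6·14 + 5 — doesn't match, so No match.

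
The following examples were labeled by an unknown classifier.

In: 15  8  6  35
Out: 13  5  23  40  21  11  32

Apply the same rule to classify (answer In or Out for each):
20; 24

Rule: digit sum ≥ 6. This holds for each 'In' example and fails for each 'Out' one.
20: digit sum 2+0 = 2 — doesn't match, so Out. 24: digit sum 2+4 = 6 — passes, so In.

Out, In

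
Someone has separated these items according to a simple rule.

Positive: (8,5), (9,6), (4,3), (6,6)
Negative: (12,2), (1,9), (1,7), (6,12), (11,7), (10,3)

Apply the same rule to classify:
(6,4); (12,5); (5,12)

The classifier is using: |first − second| ≤ 3.
(6,4): Positive (|6−4| = 2). (12,5): Negative (|12−5| = 7). (5,12): Negative (|5−12| = 7).

Positive, Negative, Negative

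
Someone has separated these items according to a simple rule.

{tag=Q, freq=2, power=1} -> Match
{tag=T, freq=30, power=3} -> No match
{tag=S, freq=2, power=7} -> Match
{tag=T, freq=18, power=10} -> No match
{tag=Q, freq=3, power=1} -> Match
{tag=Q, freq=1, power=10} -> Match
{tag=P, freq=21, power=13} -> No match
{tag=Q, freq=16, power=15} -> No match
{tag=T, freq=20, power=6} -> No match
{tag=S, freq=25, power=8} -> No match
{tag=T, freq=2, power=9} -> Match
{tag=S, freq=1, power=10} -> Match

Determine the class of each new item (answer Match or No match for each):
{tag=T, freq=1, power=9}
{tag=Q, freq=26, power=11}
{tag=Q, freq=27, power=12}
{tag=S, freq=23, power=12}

The distinguishing property — freq ≤ 3 — holds for all the 'Match' cases and none of the 'No match' cases.

Match, No match, No match, No match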